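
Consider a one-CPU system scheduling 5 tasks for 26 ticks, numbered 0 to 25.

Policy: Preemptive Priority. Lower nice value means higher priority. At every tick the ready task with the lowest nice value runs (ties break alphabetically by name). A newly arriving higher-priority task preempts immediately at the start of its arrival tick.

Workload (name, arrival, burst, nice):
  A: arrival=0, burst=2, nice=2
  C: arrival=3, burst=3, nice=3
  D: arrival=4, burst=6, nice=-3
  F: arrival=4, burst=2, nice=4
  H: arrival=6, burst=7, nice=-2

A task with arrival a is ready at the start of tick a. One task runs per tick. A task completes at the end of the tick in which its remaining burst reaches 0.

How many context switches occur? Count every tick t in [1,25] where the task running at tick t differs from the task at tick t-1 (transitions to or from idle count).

t=0: ready={A} → run A
t=1: ready={A} → run A
t=2: (idle)
t=3: ready={C} → run C
t=4: ready={C,D,F} → run D
t=5: ready={C,D,F} → run D
t=6: ready={C,D,F,H} → run D
t=7: ready={C,D,F,H} → run D
t=8: ready={C,D,F,H} → run D
t=9: ready={C,D,F,H} → run D
t=10: ready={C,F,H} → run H
t=11: ready={C,F,H} → run H
t=12: ready={C,F,H} → run H
t=13: ready={C,F,H} → run H
t=14: ready={C,F,H} → run H
t=15: ready={C,F,H} → run H
t=16: ready={C,F,H} → run H
t=17: ready={C,F} → run C
t=18: ready={C,F} → run C
t=19: ready={F} → run F
t=20: ready={F} → run F
t=21: (idle)
t=22: (idle)
t=23: (idle)
t=24: (idle)
t=25: (idle)

context switches = 7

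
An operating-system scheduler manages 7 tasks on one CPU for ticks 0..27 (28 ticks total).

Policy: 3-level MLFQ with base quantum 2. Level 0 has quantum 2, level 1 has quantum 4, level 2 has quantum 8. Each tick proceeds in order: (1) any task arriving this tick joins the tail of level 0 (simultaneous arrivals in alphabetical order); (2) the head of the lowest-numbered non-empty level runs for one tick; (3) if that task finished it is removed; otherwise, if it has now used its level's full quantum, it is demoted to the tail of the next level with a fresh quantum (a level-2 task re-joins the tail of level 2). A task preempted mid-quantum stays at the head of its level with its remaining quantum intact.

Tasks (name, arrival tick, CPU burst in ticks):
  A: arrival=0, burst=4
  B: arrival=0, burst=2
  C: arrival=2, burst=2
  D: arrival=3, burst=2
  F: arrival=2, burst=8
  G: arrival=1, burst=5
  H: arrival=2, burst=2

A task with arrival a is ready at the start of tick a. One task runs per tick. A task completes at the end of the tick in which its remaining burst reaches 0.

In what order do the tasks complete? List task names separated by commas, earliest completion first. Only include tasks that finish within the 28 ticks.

t=0: L0/L1/L2 = AB/-/- → run A
t=1: L0/L1/L2 = ABG/-/- → run A
t=2: L0/L1/L2 = BGCFH/A/- → run B
t=3: L0/L1/L2 = BGCFHD/A/- → run B
t=4: L0/L1/L2 = GCFHD/A/- → run G
t=5: L0/L1/L2 = GCFHD/A/- → run G
t=6: L0/L1/L2 = CFHD/AG/- → run C
t=7: L0/L1/L2 = CFHD/AG/- → run C
t=8: L0/L1/L2 = FHD/AG/- → run F
t=9: L0/L1/L2 = FHD/AG/- → run F
t=10: L0/L1/L2 = HD/AGF/- → run H
t=11: L0/L1/L2 = HD/AGF/- → run H
t=12: L0/L1/L2 = D/AGF/- → run D
t=13: L0/L1/L2 = D/AGF/- → run D
t=14: L0/L1/L2 = -/AGF/- → run A
t=15: L0/L1/L2 = -/AGF/- → run A
t=16: L0/L1/L2 = -/GF/- → run G
t=17: L0/L1/L2 = -/GF/- → run G
t=18: L0/L1/L2 = -/GF/- → run G
t=19: L0/L1/L2 = -/F/- → run F
t=20: L0/L1/L2 = -/F/- → run F
t=21: L0/L1/L2 = -/F/- → run F
t=22: L0/L1/L2 = -/F/- → run F
t=23: L0/L1/L2 = -/-/F → run F
t=24: L0/L1/L2 = -/-/F → run F
t=25: (idle)
t=26: (idle)
t=27: (idle)

completion order = B, C, H, D, A, G, F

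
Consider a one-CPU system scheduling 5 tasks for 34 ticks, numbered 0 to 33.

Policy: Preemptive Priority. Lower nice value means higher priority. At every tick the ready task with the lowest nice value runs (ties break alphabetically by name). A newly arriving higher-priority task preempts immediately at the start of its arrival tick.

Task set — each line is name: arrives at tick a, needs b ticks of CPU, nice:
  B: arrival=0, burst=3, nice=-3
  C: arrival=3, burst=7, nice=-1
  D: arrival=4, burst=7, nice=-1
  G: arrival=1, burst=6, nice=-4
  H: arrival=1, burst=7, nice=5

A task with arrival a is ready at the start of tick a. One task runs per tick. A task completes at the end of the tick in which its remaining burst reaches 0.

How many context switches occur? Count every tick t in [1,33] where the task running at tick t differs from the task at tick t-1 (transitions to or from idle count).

t=0: ready={B} → run B
t=1: ready={B,G,H} → run G
t=2: ready={B,G,H} → run G
t=3: ready={B,C,G,H} → run G
t=4: ready={B,C,D,G,H} → run G
t=5: ready={B,C,D,G,H} → run G
t=6: ready={B,C,D,G,H} → run G
t=7: ready={B,C,D,H} → run B
t=8: ready={B,C,D,H} → run B
t=9: ready={C,D,H} → run C
t=10: ready={C,D,H} → run C
t=11: ready={C,D,H} → run C
t=12: ready={C,D,H} → run C
t=13: ready={C,D,H} → run C
t=14: ready={C,D,H} → run C
t=15: ready={C,D,H} → run C
t=16: ready={D,H} → run D
t=17: ready={D,H} → run D
t=18: ready={D,H} → run D
t=19: ready={D,H} → run D
t=20: ready={D,H} → run D
t=21: ready={D,H} → run D
t=22: ready={D,H} → run D
t=23: ready={H} → run H
t=24: ready={H} → run H
t=25: ready={H} → run H
t=26: ready={H} → run H
t=27: ready={H} → run H
t=28: ready={H} → run H
t=29: ready={H} → run H
t=30: (idle)
t=31: (idle)
t=32: (idle)
t=33: (idle)

context switches = 6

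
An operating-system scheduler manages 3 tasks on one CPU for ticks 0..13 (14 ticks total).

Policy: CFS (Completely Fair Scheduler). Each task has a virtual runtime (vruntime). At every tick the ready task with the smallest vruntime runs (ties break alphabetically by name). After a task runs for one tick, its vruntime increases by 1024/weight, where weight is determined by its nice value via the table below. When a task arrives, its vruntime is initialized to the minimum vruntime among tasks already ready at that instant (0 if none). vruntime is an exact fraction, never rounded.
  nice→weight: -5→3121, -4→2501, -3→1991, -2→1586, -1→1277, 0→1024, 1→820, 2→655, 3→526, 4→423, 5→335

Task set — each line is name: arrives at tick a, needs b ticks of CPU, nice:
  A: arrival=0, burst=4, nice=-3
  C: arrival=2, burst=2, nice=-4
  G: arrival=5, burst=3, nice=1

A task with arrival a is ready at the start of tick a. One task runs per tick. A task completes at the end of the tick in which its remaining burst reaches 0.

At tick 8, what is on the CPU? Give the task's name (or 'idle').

t=0: vr[A=0] → run A
t=1: vr[A=1024/1991] → run A
t=2: vr[A=2048/1991 C=2048/1991] → run A
t=3: vr[A=3072/1991 C=2048/1991] → run C
t=4: vr[A=3072/1991 C=7160832/4979491] → run C
t=5: vr[A=3072/1991 G=3072/1991] → run A
t=6: vr[G=3072/1991] → run G
t=7: vr[G=1139456/408155] → run G
t=8: vr[G=1649152/408155] → run G
t=9: (idle)
t=10: (idle)
t=11: (idle)
t=12: (idle)
t=13: (idle)

running at tick 8 = G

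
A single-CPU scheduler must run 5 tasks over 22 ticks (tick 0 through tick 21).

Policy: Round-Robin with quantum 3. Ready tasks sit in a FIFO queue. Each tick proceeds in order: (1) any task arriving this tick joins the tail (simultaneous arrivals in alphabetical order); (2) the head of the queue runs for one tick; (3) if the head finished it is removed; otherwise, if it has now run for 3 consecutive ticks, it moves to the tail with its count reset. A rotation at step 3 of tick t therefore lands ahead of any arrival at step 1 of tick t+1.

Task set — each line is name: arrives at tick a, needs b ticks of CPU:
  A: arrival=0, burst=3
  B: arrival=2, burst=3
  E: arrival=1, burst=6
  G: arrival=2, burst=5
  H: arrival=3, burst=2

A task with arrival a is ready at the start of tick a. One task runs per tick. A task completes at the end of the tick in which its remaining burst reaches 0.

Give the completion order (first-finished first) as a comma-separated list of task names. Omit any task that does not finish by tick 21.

completion order = A, B, H, E, G

t=0: queue=[A] q_used=0 → run A
t=1: queue=[A,E] q_used=1 → run A
t=2: queue=[A,E,B,G] q_used=2 → run A
t=3: queue=[E,B,G,H] q_used=0 → run E
t=4: queue=[E,B,G,H] q_used=1 → run E
t=5: queue=[E,B,G,H] q_used=2 → run E
t=6: queue=[B,G,H,E] q_used=0 → run B
t=7: queue=[B,G,H,E] q_used=1 → run B
t=8: queue=[B,G,H,E] q_used=2 → run B
t=9: queue=[G,H,E] q_used=0 → run G
t=10: queue=[G,H,E] q_used=1 → run G
t=11: queue=[G,H,E] q_used=2 → run G
t=12: queue=[H,E,G] q_used=0 → run H
t=13: queue=[H,E,G] q_used=1 → run H
t=14: queue=[E,G] q_used=0 → run E
t=15: queue=[E,G] q_used=1 → run E
t=16: queue=[E,G] q_used=2 → run E
t=17: queue=[G] q_used=0 → run G
t=18: queue=[G] q_used=1 → run G
t=19: (idle)
t=20: (idle)
t=21: (idle)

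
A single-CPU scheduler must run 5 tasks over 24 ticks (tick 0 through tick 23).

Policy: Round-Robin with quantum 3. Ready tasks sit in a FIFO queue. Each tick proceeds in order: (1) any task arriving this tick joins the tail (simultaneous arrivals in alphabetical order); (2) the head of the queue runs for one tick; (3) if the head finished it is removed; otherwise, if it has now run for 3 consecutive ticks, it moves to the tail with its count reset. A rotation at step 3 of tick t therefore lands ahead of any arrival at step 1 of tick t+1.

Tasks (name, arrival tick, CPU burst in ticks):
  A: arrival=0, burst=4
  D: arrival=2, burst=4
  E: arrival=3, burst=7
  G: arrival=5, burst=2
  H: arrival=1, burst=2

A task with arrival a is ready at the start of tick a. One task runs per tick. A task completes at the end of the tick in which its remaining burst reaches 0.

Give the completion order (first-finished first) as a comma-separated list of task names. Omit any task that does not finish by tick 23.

t=0: queue=[A] q_used=0 → run A
t=1: queue=[A,H] q_used=1 → run A
t=2: queue=[A,H,D] q_used=2 → run A
t=3: queue=[H,D,A,E] q_used=0 → run H
t=4: queue=[H,D,A,E] q_used=1 → run H
t=5: queue=[D,A,E,G] q_used=0 → run D
t=6: queue=[D,A,E,G] q_used=1 → run D
t=7: queue=[D,A,E,G] q_used=2 → run D
t=8: queue=[A,E,G,D] q_used=0 → run A
t=9: queue=[E,G,D] q_used=0 → run E
t=10: queue=[E,G,D] q_used=1 → run E
t=11: queue=[E,G,D] q_used=2 → run E
t=12: queue=[G,D,E] q_used=0 → run G
t=13: queue=[G,D,E] q_used=1 → run G
t=14: queue=[D,E] q_used=0 → run D
t=15: queue=[E] q_used=0 → run E
t=16: queue=[E] q_used=1 → run E
t=17: queue=[E] q_used=2 → run E
t=18: queue=[E] q_used=0 → run E
t=19: (idle)
t=20: (idle)
t=21: (idle)
t=22: (idle)
t=23: (idle)

completion order = H, A, G, D, E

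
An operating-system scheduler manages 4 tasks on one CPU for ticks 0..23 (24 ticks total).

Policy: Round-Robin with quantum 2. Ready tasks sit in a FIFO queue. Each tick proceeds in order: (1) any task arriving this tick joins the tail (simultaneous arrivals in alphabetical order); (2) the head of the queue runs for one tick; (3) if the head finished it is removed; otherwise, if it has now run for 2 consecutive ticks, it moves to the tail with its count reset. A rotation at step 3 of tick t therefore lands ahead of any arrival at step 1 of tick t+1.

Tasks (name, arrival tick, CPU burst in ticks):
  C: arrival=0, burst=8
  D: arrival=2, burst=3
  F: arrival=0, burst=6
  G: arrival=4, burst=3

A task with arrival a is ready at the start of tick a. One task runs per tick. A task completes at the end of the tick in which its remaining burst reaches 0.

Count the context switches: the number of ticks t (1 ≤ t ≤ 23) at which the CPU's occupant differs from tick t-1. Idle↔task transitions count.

t=0: queue=[C,F] q_used=0 → run C
t=1: queue=[C,F] q_used=1 → run C
t=2: queue=[F,C,D] q_used=0 → run F
t=3: queue=[F,C,D] q_used=1 → run F
t=4: queue=[C,D,F,G] q_used=0 → run C
t=5: queue=[C,D,F,G] q_used=1 → run C
t=6: queue=[D,F,G,C] q_used=0 → run D
t=7: queue=[D,F,G,C] q_used=1 → run D
t=8: queue=[F,G,C,D] q_used=0 → run F
t=9: queue=[F,G,C,D] q_used=1 → run F
t=10: queue=[G,C,D,F] q_used=0 → run G
t=11: queue=[G,C,D,F] q_used=1 → run G
t=12: queue=[C,D,F,G] q_used=0 → run C
t=13: queue=[C,D,F,G] q_used=1 → run C
t=14: queue=[D,F,G,C] q_used=0 → run D
t=15: queue=[F,G,C] q_used=0 → run F
t=16: queue=[F,G,C] q_used=1 → run F
t=17: queue=[G,C] q_used=0 → run G
t=18: queue=[C] q_used=0 → run C
t=19: queue=[C] q_used=1 → run C
t=20: (idle)
t=21: (idle)
t=22: (idle)
t=23: (idle)

context switches = 11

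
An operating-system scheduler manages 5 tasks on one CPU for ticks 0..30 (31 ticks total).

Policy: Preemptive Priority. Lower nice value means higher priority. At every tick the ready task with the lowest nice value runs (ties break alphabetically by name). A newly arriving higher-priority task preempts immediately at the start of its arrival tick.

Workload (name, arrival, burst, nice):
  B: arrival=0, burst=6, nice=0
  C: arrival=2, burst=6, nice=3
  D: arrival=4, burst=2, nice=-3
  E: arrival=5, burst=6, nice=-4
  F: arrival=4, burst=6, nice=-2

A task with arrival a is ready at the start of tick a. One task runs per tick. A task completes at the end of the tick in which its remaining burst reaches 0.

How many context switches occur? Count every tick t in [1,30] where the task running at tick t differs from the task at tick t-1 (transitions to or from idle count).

context switches = 7

t=0: ready={B} → run B
t=1: ready={B} → run B
t=2: ready={B,C} → run B
t=3: ready={B,C} → run B
t=4: ready={B,C,D,F} → run D
t=5: ready={B,C,D,E,F} → run E
t=6: ready={B,C,D,E,F} → run E
t=7: ready={B,C,D,E,F} → run E
t=8: ready={B,C,D,E,F} → run E
t=9: ready={B,C,D,E,F} → run E
t=10: ready={B,C,D,E,F} → run E
t=11: ready={B,C,D,F} → run D
t=12: ready={B,C,F} → run F
t=13: ready={B,C,F} → run F
t=14: ready={B,C,F} → run F
t=15: ready={B,C,F} → run F
t=16: ready={B,C,F} → run F
t=17: ready={B,C,F} → run F
t=18: ready={B,C} → run B
t=19: ready={B,C} → run B
t=20: ready={C} → run C
t=21: ready={C} → run C
t=22: ready={C} → run C
t=23: ready={C} → run C
t=24: ready={C} → run C
t=25: ready={C} → run C
t=26: (idle)
t=27: (idle)
t=28: (idle)
t=29: (idle)
t=30: (idle)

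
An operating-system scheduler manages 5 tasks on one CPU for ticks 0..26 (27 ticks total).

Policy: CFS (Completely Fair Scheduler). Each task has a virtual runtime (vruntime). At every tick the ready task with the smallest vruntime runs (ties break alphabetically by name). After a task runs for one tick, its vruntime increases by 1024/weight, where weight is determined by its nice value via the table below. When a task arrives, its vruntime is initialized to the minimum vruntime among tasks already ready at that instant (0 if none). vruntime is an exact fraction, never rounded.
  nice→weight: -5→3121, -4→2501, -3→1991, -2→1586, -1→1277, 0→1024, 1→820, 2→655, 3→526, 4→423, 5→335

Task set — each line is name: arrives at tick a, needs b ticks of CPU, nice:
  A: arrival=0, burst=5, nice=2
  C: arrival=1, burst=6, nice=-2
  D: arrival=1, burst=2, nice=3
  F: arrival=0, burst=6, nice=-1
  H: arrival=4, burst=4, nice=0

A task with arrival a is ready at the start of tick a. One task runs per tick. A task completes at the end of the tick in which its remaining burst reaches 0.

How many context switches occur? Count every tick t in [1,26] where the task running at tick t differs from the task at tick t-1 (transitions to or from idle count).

context switches = 22

t=0: vr[A=0 F=0] → run A
t=1: vr[A=1024/655 C=0 D=0 F=0] → run C
t=2: vr[A=1024/655 C=512/793 D=0 F=0] → run D
t=3: vr[A=1024/655 C=512/793 D=512/263 F=0] → run F
t=4: vr[A=1024/655 C=512/793 D=512/263 F=1024/1277 H=512/793] → run C
t=5: vr[A=1024/655 C=1024/793 D=512/263 F=1024/1277 H=512/793] → run H
t=6: vr[A=1024/655 C=1024/793 D=512/263 F=1024/1277 H=1305/793] → run F
t=7: vr[A=1024/655 C=1024/793 D=512/263 F=2048/1277 H=1305/793] → run C
t=8: vr[A=1024/655 C=1536/793 D=512/263 F=2048/1277 H=1305/793] → run A
t=9: vr[A=2048/655 C=1536/793 D=512/263 F=2048/1277 H=1305/793] → run F
t=10: vr[A=2048/655 C=1536/793 D=512/263 F=3072/1277 H=1305/793] → run H
t=11: vr[A=2048/655 C=1536/793 D=512/263 F=3072/1277 H=2098/793] → run C
t=12: vr[A=2048/655 C=2048/793 D=512/263 F=3072/1277 H=2098/793] → run D
t=13: vr[A=2048/655 C=2048/793 F=3072/1277 H=2098/793] → run F
t=14: vr[A=2048/655 C=2048/793 F=4096/1277 H=2098/793] → run C
t=15: vr[A=2048/655 C=2560/793 F=4096/1277 H=2098/793] → run H
t=16: vr[A=2048/655 C=2560/793 F=4096/1277 H=2891/793] → run A
t=17: vr[A=3072/655 C=2560/793 F=4096/1277 H=2891/793] → run F
t=18: vr[A=3072/655 C=2560/793 F=5120/1277 H=2891/793] → run C
t=19: vr[A=3072/655 F=5120/1277 H=2891/793] → run H
t=20: vr[A=3072/655 F=5120/1277] → run F
t=21: vr[A=3072/655] → run A
t=22: vr[A=4096/655] → run A
t=23: (idle)
t=24: (idle)
t=25: (idle)
t=26: (idle)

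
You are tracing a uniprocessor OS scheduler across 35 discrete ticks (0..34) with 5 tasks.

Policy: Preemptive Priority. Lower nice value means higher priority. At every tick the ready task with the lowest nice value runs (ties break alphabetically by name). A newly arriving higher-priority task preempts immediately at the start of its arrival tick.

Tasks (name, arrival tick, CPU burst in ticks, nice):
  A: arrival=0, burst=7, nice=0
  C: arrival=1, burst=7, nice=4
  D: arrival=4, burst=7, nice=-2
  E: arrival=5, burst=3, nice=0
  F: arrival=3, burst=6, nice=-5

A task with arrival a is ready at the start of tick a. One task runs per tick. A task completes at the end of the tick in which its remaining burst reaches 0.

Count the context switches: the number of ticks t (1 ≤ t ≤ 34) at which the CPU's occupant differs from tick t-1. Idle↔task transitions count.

t=0: ready={A} → run A
t=1: ready={A,C} → run A
t=2: ready={A,C} → run A
t=3: ready={A,C,F} → run F
t=4: ready={A,C,D,F} → run F
t=5: ready={A,C,D,E,F} → run F
t=6: ready={A,C,D,E,F} → run F
t=7: ready={A,C,D,E,F} → run F
t=8: ready={A,C,D,E,F} → run F
t=9: ready={A,C,D,E} → run D
t=10: ready={A,C,D,E} → run D
t=11: ready={A,C,D,E} → run D
t=12: ready={A,C,D,E} → run D
t=13: ready={A,C,D,E} → run D
t=14: ready={A,C,D,E} → run D
t=15: ready={A,C,D,E} → run D
t=16: ready={A,C,E} → run A
t=17: ready={A,C,E} → run A
t=18: ready={A,C,E} → run A
t=19: ready={A,C,E} → run A
t=20: ready={C,E} → run E
t=21: ready={C,E} → run E
t=22: ready={C,E} → run E
t=23: ready={C} → run C
t=24: ready={C} → run C
t=25: ready={C} → run C
t=26: ready={C} → run C
t=27: ready={C} → run C
t=28: ready={C} → run C
t=29: ready={C} → run C
t=30: (idle)
t=31: (idle)
t=32: (idle)
t=33: (idle)
t=34: (idle)

context switches = 6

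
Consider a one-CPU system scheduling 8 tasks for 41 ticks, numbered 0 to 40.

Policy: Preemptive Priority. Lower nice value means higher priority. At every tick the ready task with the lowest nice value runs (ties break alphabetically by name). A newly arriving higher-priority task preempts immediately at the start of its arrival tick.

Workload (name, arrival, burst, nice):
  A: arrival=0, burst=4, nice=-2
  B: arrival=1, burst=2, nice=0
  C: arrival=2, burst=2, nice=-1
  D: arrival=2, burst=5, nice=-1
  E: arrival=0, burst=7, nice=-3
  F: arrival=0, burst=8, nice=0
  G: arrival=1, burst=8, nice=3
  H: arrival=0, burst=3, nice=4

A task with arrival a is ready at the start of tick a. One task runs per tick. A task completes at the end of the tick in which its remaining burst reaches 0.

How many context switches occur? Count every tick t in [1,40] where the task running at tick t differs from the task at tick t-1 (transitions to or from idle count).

t=0: ready={A,E,F,H} → run E
t=1: ready={A,B,E,F,G,H} → run E
t=2: ready={A,B,C,D,E,F,G,H} → run E
t=3: ready={A,B,C,D,E,F,G,H} → run E
t=4: ready={A,B,C,D,E,F,G,H} → run E
t=5: ready={A,B,C,D,E,F,G,H} → run E
t=6: ready={A,B,C,D,E,F,G,H} → run E
t=7: ready={A,B,C,D,F,G,H} → run A
t=8: ready={A,B,C,D,F,G,H} → run A
t=9: ready={A,B,C,D,F,G,H} → run A
t=10: ready={A,B,C,D,F,G,H} → run A
t=11: ready={B,C,D,F,G,H} → run C
t=12: ready={B,C,D,F,G,H} → run C
t=13: ready={B,D,F,G,H} → run D
t=14: ready={B,D,F,G,H} → run D
t=15: ready={B,D,F,G,H} → run D
t=16: ready={B,D,F,G,H} → run D
t=17: ready={B,D,F,G,H} → run D
t=18: ready={B,F,G,H} → run B
t=19: ready={B,F,G,H} → run B
t=20: ready={F,G,H} → run F
t=21: ready={F,G,H} → run F
t=22: ready={F,G,H} → run F
t=23: ready={F,G,H} → run F
t=24: ready={F,G,H} → run F
t=25: ready={F,G,H} → run F
t=26: ready={F,G,H} → run F
t=27: ready={F,G,H} → run F
t=28: ready={G,H} → run G
t=29: ready={G,H} → run G
t=30: ready={G,H} → run G
t=31: ready={G,H} → run G
t=32: ready={G,H} → run G
t=33: ready={G,H} → run G
t=34: ready={G,H} → run G
t=35: ready={G,H} → run G
t=36: ready={H} → run H
t=37: ready={H} → run H
t=38: ready={H} → run H
t=39: (idle)
t=40: (idle)

context switches = 8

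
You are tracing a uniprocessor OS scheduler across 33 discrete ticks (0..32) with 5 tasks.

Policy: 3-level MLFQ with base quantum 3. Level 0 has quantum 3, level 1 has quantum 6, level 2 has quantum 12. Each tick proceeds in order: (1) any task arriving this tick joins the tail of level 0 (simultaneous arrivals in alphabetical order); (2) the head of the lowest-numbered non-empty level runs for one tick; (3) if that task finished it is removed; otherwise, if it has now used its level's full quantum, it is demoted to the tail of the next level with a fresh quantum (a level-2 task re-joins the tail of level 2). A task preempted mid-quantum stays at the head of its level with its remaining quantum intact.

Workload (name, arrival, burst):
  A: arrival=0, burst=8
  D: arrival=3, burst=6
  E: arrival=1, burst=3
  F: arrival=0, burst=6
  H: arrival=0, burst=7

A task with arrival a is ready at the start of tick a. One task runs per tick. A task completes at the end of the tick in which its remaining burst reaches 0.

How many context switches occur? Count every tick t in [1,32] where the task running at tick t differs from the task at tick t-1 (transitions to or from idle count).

t=0: L0/L1/L2 = AFH/-/- → run A
t=1: L0/L1/L2 = AFHE/-/- → run A
t=2: L0/L1/L2 = AFHE/-/- → run A
t=3: L0/L1/L2 = FHED/A/- → run F
t=4: L0/L1/L2 = FHED/A/- → run F
t=5: L0/L1/L2 = FHED/A/- → run F
t=6: L0/L1/L2 = HED/AF/- → run H
t=7: L0/L1/L2 = HED/AF/- → run H
t=8: L0/L1/L2 = HED/AF/- → run H
t=9: L0/L1/L2 = ED/AFH/- → run E
t=10: L0/L1/L2 = ED/AFH/- → run E
t=11: L0/L1/L2 = ED/AFH/- → run E
t=12: L0/L1/L2 = D/AFH/- → run D
t=13: L0/L1/L2 = D/AFH/- → run D
t=14: L0/L1/L2 = D/AFH/- → run D
t=15: L0/L1/L2 = -/AFHD/- → run A
t=16: L0/L1/L2 = -/AFHD/- → run A
t=17: L0/L1/L2 = -/AFHD/- → run A
t=18: L0/L1/L2 = -/AFHD/- → run A
t=19: L0/L1/L2 = -/AFHD/- → run A
t=20: L0/L1/L2 = -/FHD/- → run F
t=21: L0/L1/L2 = -/FHD/- → run F
t=22: L0/L1/L2 = -/FHD/- → run F
t=23: L0/L1/L2 = -/HD/- → run H
t=24: L0/L1/L2 = -/HD/- → run H
t=25: L0/L1/L2 = -/HD/- → run H
t=26: L0/L1/L2 = -/HD/- → run H
t=27: L0/L1/L2 = -/D/- → run D
t=28: L0/L1/L2 = -/D/- → run D
t=29: L0/L1/L2 = -/D/- → run D
t=30: (idle)
t=31: (idle)
t=32: (idle)

context switches = 9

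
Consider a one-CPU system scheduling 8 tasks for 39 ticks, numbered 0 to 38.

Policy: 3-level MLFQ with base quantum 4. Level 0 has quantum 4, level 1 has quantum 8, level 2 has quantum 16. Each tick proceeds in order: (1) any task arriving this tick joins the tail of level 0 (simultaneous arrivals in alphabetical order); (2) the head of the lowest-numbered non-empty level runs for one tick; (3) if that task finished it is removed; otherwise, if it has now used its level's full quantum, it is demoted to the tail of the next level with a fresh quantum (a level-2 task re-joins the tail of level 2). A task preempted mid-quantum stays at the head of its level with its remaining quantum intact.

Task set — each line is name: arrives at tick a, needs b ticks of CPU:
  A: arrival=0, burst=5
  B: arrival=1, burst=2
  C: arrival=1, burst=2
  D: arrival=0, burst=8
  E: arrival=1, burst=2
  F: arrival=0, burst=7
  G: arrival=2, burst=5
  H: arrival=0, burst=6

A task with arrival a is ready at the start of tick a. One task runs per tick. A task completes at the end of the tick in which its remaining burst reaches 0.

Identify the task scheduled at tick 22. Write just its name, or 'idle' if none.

running at tick 22 = G

t=0: L0/L1/L2 = ADFH/-/- → run A
t=1: L0/L1/L2 = ADFHBCE/-/- → run A
t=2: L0/L1/L2 = ADFHBCEG/-/- → run A
t=3: L0/L1/L2 = ADFHBCEG/-/- → run A
t=4: L0/L1/L2 = DFHBCEG/A/- → run D
t=5: L0/L1/L2 = DFHBCEG/A/- → run D
t=6: L0/L1/L2 = DFHBCEG/A/- → run D
t=7: L0/L1/L2 = DFHBCEG/A/- → run D
t=8: L0/L1/L2 = FHBCEG/AD/- → run F
t=9: L0/L1/L2 = FHBCEG/AD/- → run F
t=10: L0/L1/L2 = FHBCEG/AD/- → run F
t=11: L0/L1/L2 = FHBCEG/AD/- → run F
t=12: L0/L1/L2 = HBCEG/ADF/- → run H
t=13: L0/L1/L2 = HBCEG/ADF/- → run H
t=14: L0/L1/L2 = HBCEG/ADF/- → run H
t=15: L0/L1/L2 = HBCEG/ADF/- → run H
t=16: L0/L1/L2 = BCEG/ADFH/- → run B
t=17: L0/L1/L2 = BCEG/ADFH/- → run B
t=18: L0/L1/L2 = CEG/ADFH/- → run C
t=19: L0/L1/L2 = CEG/ADFH/- → run C
t=20: L0/L1/L2 = EG/ADFH/- → run E
t=21: L0/L1/L2 = EG/ADFH/- → run E
t=22: L0/L1/L2 = G/ADFH/- → run G
t=23: L0/L1/L2 = G/ADFH/- → run G
t=24: L0/L1/L2 = G/ADFH/- → run G
t=25: L0/L1/L2 = G/ADFH/- → run G
t=26: L0/L1/L2 = -/ADFHG/- → run A
t=27: L0/L1/L2 = -/DFHG/- → run D
t=28: L0/L1/L2 = -/DFHG/- → run D
t=29: L0/L1/L2 = -/DFHG/- → run D
t=30: L0/L1/L2 = -/DFHG/- → run D
t=31: L0/L1/L2 = -/FHG/- → run F
t=32: L0/L1/L2 = -/FHG/- → run F
t=33: L0/L1/L2 = -/FHG/- → run F
t=34: L0/L1/L2 = -/HG/- → run H
t=35: L0/L1/L2 = -/HG/- → run H
t=36: L0/L1/L2 = -/G/- → run G
t=37: (idle)
t=38: (idle)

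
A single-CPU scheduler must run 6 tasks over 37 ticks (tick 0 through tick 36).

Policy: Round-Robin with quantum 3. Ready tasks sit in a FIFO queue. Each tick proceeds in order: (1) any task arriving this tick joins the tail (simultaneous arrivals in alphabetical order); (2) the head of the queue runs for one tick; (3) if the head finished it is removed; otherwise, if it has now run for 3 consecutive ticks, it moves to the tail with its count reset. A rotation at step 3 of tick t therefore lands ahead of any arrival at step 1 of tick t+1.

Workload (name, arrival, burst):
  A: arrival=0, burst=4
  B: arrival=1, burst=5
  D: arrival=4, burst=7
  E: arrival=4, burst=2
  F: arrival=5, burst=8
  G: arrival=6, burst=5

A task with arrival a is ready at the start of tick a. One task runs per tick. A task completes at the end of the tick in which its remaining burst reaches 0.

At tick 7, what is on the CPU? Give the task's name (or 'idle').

t=0: queue=[A] q_used=0 → run A
t=1: queue=[A,B] q_used=1 → run A
t=2: queue=[A,B] q_used=2 → run A
t=3: queue=[B,A] q_used=0 → run B
t=4: queue=[B,A,D,E] q_used=1 → run B
t=5: queue=[B,A,D,E,F] q_used=2 → run B
t=6: queue=[A,D,E,F,B,G] q_used=0 → run A
t=7: queue=[D,E,F,B,G] q_used=0 → run D
t=8: queue=[D,E,F,B,G] q_used=1 → run D
t=9: queue=[D,E,F,B,G] q_used=2 → run D
t=10: queue=[E,F,B,G,D] q_used=0 → run E
t=11: queue=[E,F,B,G,D] q_used=1 → run E
t=12: queue=[F,B,G,D] q_used=0 → run F
t=13: queue=[F,B,G,D] q_used=1 → run F
t=14: queue=[F,B,G,D] q_used=2 → run F
t=15: queue=[B,G,D,F] q_used=0 → run B
t=16: queue=[B,G,D,F] q_used=1 → run B
t=17: queue=[G,D,F] q_used=0 → run G
t=18: queue=[G,D,F] q_used=1 → run G
t=19: queue=[G,D,F] q_used=2 → run G
t=20: queue=[D,F,G] q_used=0 → run D
t=21: queue=[D,F,G] q_used=1 → run D
t=22: queue=[D,F,G] q_used=2 → run D
t=23: queue=[F,G,D] q_used=0 → run F
t=24: queue=[F,G,D] q_used=1 → run F
t=25: queue=[F,G,D] q_used=2 → run F
t=26: queue=[G,D,F] q_used=0 → run G
t=27: queue=[G,D,F] q_used=1 → run G
t=28: queue=[D,F] q_used=0 → run D
t=29: queue=[F] q_used=0 → run F
t=30: queue=[F] q_used=1 → run F
t=31: (idle)
t=32: (idle)
t=33: (idle)
t=34: (idle)
t=35: (idle)
t=36: (idle)

running at tick 7 = D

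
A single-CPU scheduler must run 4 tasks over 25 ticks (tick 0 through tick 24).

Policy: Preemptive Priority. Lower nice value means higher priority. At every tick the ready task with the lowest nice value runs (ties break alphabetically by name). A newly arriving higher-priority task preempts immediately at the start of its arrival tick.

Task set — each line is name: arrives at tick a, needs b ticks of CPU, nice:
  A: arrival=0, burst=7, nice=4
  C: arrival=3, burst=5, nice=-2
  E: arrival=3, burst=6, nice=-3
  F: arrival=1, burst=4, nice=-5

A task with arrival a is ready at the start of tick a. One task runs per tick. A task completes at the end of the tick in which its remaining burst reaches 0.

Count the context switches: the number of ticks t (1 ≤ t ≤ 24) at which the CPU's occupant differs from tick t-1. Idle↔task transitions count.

context switches = 5

t=0: ready={A} → run A
t=1: ready={A,F} → run F
t=2: ready={A,F} → run F
t=3: ready={A,C,E,F} → run F
t=4: ready={A,C,E,F} → run F
t=5: ready={A,C,E} → run E
t=6: ready={A,C,E} → run E
t=7: ready={A,C,E} → run E
t=8: ready={A,C,E} → run E
t=9: ready={A,C,E} → run E
t=10: ready={A,C,E} → run E
t=11: ready={A,C} → run C
t=12: ready={A,C} → run C
t=13: ready={A,C} → run C
t=14: ready={A,C} → run C
t=15: ready={A,C} → run C
t=16: ready={A} → run A
t=17: ready={A} → run A
t=18: ready={A} → run A
t=19: ready={A} → run A
t=20: ready={A} → run A
t=21: ready={A} → run A
t=22: (idle)
t=23: (idle)
t=24: (idle)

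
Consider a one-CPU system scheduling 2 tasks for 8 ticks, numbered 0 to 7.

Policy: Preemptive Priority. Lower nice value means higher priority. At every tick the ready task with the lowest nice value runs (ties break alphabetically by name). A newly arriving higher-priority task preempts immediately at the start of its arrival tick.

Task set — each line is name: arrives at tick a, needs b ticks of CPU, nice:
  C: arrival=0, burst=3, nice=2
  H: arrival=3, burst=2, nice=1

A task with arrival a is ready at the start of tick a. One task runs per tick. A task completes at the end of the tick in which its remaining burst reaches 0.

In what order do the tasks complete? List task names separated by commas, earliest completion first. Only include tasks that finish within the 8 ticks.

t=0: ready={C} → run C
t=1: ready={C} → run C
t=2: ready={C} → run C
t=3: ready={H} → run H
t=4: ready={H} → run H
t=5: (idle)
t=6: (idle)
t=7: (idle)

completion order = C, H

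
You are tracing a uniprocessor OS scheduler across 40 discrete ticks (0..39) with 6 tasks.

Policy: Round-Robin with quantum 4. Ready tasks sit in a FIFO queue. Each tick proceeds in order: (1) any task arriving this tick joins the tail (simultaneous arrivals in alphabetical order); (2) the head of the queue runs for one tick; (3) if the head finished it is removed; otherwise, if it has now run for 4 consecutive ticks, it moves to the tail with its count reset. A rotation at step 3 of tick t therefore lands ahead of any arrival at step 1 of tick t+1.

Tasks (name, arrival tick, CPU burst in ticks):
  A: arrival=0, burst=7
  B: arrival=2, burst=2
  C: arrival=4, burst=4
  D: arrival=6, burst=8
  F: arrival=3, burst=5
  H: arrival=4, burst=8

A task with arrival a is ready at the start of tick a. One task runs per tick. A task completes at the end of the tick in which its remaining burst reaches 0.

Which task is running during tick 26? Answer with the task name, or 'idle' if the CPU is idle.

running at tick 26 = H

t=0: queue=[A] q_used=0 → run A
t=1: queue=[A] q_used=1 → run A
t=2: queue=[A,B] q_used=2 → run A
t=3: queue=[A,B,F] q_used=3 → run A
t=4: queue=[B,F,A,C,H] q_used=0 → run B
t=5: queue=[B,F,A,C,H] q_used=1 → run B
t=6: queue=[F,A,C,H,D] q_used=0 → run F
t=7: queue=[F,A,C,H,D] q_used=1 → run F
t=8: queue=[F,A,C,H,D] q_used=2 → run F
t=9: queue=[F,A,C,H,D] q_used=3 → run F
t=10: queue=[A,C,H,D,F] q_used=0 → run A
t=11: queue=[A,C,H,D,F] q_used=1 → run A
t=12: queue=[A,C,H,D,F] q_used=2 → run A
t=13: queue=[C,H,D,F] q_used=0 → run C
t=14: queue=[C,H,D,F] q_used=1 → run C
t=15: queue=[C,H,D,F] q_used=2 → run C
t=16: queue=[C,H,D,F] q_used=3 → run C
t=17: queue=[H,D,F] q_used=0 → run H
t=18: queue=[H,D,F] q_used=1 → run H
t=19: queue=[H,D,F] q_used=2 → run H
t=20: queue=[H,D,F] q_used=3 → run H
t=21: queue=[D,F,H] q_used=0 → run D
t=22: queue=[D,F,H] q_used=1 → run D
t=23: queue=[D,F,H] q_used=2 → run D
t=24: queue=[D,F,H] q_used=3 → run D
t=25: queue=[F,H,D] q_used=0 → run F
t=26: queue=[H,D] q_used=0 → run H
t=27: queue=[H,D] q_used=1 → run H
t=28: queue=[H,D] q_used=2 → run H
t=29: queue=[H,D] q_used=3 → run H
t=30: queue=[D] q_used=0 → run D
t=31: queue=[D] q_used=1 → run D
t=32: queue=[D] q_used=2 → run D
t=33: queue=[D] q_used=3 → run D
t=34: (idle)
t=35: (idle)
t=36: (idle)
t=37: (idle)
t=38: (idle)
t=39: (idle)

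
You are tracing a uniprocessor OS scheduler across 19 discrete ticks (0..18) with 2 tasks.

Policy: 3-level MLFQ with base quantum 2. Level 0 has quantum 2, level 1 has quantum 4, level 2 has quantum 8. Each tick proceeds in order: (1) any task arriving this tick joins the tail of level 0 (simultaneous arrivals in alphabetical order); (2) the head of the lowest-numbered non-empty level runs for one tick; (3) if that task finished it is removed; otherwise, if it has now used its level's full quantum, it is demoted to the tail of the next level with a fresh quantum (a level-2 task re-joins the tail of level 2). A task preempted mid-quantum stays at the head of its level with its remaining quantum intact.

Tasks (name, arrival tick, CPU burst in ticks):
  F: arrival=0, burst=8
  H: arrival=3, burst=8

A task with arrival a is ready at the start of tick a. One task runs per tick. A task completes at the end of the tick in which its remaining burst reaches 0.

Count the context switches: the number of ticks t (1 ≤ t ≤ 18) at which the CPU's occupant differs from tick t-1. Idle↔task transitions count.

t=0: L0/L1/L2 = F/-/- → run F
t=1: L0/L1/L2 = F/-/- → run F
t=2: L0/L1/L2 = -/F/- → run F
t=3: L0/L1/L2 = H/F/- → run H
t=4: L0/L1/L2 = H/F/- → run H
t=5: L0/L1/L2 = -/FH/- → run F
t=6: L0/L1/L2 = -/FH/- → run F
t=7: L0/L1/L2 = -/FH/- → run F
t=8: L0/L1/L2 = -/H/F → run H
t=9: L0/L1/L2 = -/H/F → run H
t=10: L0/L1/L2 = -/H/F → run H
t=11: L0/L1/L2 = -/H/F → run H
t=12: L0/L1/L2 = -/-/FH → run F
t=13: L0/L1/L2 = -/-/FH → run F
t=14: L0/L1/L2 = -/-/H → run H
t=15: L0/L1/L2 = -/-/H → run H
t=16: (idle)
t=17: (idle)
t=18: (idle)

context switches = 6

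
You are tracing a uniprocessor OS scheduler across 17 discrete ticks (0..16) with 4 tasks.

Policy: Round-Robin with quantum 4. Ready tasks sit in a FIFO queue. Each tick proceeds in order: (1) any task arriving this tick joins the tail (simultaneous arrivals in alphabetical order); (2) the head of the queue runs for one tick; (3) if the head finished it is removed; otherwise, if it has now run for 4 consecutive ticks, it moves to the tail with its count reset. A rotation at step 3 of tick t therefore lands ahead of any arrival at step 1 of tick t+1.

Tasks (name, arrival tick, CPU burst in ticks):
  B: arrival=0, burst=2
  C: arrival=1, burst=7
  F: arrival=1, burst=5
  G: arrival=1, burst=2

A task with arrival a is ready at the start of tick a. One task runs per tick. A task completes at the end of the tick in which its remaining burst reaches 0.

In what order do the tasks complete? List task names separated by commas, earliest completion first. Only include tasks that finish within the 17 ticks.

completion order = B, G, C, F

t=0: queue=[B] q_used=0 → run B
t=1: queue=[B,C,F,G] q_used=1 → run B
t=2: queue=[C,F,G] q_used=0 → run C
t=3: queue=[C,F,G] q_used=1 → run C
t=4: queue=[C,F,G] q_used=2 → run C
t=5: queue=[C,F,G] q_used=3 → run C
t=6: queue=[F,G,C] q_used=0 → run F
t=7: queue=[F,G,C] q_used=1 → run F
t=8: queue=[F,G,C] q_used=2 → run F
t=9: queue=[F,G,C] q_used=3 → run F
t=10: queue=[G,C,F] q_used=0 → run G
t=11: queue=[G,C,F] q_used=1 → run G
t=12: queue=[C,F] q_used=0 → run C
t=13: queue=[C,F] q_used=1 → run C
t=14: queue=[C,F] q_used=2 → run C
t=15: queue=[F] q_used=0 → run F
t=16: (idle)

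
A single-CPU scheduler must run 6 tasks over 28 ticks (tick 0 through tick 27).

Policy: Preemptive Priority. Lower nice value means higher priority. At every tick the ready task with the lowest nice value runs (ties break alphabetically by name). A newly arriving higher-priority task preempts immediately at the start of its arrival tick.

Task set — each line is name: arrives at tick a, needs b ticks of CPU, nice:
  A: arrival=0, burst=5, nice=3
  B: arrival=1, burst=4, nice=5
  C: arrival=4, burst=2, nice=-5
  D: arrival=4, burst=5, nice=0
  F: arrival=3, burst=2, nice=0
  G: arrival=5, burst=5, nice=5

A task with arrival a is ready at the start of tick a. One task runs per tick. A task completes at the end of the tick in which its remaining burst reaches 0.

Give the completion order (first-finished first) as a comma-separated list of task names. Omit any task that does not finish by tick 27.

completion order = C, D, F, A, B, G

t=0: ready={A} → run A
t=1: ready={A,B} → run A
t=2: ready={A,B} → run A
t=3: ready={A,B,F} → run F
t=4: ready={A,B,C,D,F} → run C
t=5: ready={A,B,C,D,F,G} → run C
t=6: ready={A,B,D,F,G} → run D
t=7: ready={A,B,D,F,G} → run D
t=8: ready={A,B,D,F,G} → run D
t=9: ready={A,B,D,F,G} → run D
t=10: ready={A,B,D,F,G} → run D
t=11: ready={A,B,F,G} → run F
t=12: ready={A,B,G} → run A
t=13: ready={A,B,G} → run A
t=14: ready={B,G} → run B
t=15: ready={B,G} → run B
t=16: ready={B,G} → run B
t=17: ready={B,G} → run B
t=18: ready={G} → run G
t=19: ready={G} → run G
t=20: ready={G} → run G
t=21: ready={G} → run G
t=22: ready={G} → run G
t=23: (idle)
t=24: (idle)
t=25: (idle)
t=26: (idle)
t=27: (idle)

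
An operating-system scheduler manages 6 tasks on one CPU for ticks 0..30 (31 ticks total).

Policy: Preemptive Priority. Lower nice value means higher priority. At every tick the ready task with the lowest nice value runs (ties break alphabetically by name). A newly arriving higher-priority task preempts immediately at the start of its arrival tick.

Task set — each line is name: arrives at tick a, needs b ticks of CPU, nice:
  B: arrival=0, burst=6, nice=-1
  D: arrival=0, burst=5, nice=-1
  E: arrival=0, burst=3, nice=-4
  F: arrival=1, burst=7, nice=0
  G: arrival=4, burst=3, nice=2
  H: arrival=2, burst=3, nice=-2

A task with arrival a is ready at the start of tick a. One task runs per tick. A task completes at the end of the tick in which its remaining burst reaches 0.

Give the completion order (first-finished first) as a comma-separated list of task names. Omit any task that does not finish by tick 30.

t=0: ready={B,D,E} → run E
t=1: ready={B,D,E,F} → run E
t=2: ready={B,D,E,F,H} → run E
t=3: ready={B,D,F,H} → run H
t=4: ready={B,D,F,G,H} → run H
t=5: ready={B,D,F,G,H} → run H
t=6: ready={B,D,F,G} → run B
t=7: ready={B,D,F,G} → run B
t=8: ready={B,D,F,G} → run B
t=9: ready={B,D,F,G} → run B
t=10: ready={B,D,F,G} → run B
t=11: ready={B,D,F,G} → run B
t=12: ready={D,F,G} → run D
t=13: ready={D,F,G} → run D
t=14: ready={D,F,G} → run D
t=15: ready={D,F,G} → run D
t=16: ready={D,F,G} → run D
t=17: ready={F,G} → run F
t=18: ready={F,G} → run F
t=19: ready={F,G} → run F
t=20: ready={F,G} → run F
t=21: ready={F,G} → run F
t=22: ready={F,G} → run F
t=23: ready={F,G} → run F
t=24: ready={G} → run G
t=25: ready={G} → run G
t=26: ready={G} → run G
t=27: (idle)
t=28: (idle)
t=29: (idle)
t=30: (idle)

completion order = E, H, B, D, F, G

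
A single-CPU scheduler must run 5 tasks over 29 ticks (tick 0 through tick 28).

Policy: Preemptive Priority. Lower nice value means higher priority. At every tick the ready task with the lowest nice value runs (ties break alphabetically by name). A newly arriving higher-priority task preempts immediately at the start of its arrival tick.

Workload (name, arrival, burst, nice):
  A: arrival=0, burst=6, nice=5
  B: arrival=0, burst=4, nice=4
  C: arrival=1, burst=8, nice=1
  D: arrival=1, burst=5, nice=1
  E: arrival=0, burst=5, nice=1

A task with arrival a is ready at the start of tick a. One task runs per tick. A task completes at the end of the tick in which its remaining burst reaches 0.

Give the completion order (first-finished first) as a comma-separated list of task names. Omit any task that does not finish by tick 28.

completion order = C, D, E, B, A

t=0: ready={A,B,E} → run E
t=1: ready={A,B,C,D,E} → run C
t=2: ready={A,B,C,D,E} → run C
t=3: ready={A,B,C,D,E} → run C
t=4: ready={A,B,C,D,E} → run C
t=5: ready={A,B,C,D,E} → run C
t=6: ready={A,B,C,D,E} → run C
t=7: ready={A,B,C,D,E} → run C
t=8: ready={A,B,C,D,E} → run C
t=9: ready={A,B,D,E} → run D
t=10: ready={A,B,D,E} → run D
t=11: ready={A,B,D,E} → run D
t=12: ready={A,B,D,E} → run D
t=13: ready={A,B,D,E} → run D
t=14: ready={A,B,E} → run E
t=15: ready={A,B,E} → run E
t=16: ready={A,B,E} → run E
t=17: ready={A,B,E} → run E
t=18: ready={A,B} → run B
t=19: ready={A,B} → run B
t=20: ready={A,B} → run B
t=21: ready={A,B} → run B
t=22: ready={A} → run A
t=23: ready={A} → run A
t=24: ready={A} → run A
t=25: ready={A} → run A
t=26: ready={A} → run A
t=27: ready={A} → run A
t=28: (idle)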